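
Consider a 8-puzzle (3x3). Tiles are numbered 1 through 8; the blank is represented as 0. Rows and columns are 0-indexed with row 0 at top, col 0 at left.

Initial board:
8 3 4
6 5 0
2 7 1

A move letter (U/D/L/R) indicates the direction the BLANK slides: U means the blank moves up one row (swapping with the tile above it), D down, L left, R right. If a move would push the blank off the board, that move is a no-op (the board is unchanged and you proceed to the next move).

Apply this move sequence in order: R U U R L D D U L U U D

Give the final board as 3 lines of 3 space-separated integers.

After move 1 (R):
8 3 4
6 5 0
2 7 1

After move 2 (U):
8 3 0
6 5 4
2 7 1

After move 3 (U):
8 3 0
6 5 4
2 7 1

After move 4 (R):
8 3 0
6 5 4
2 7 1

After move 5 (L):
8 0 3
6 5 4
2 7 1

After move 6 (D):
8 5 3
6 0 4
2 7 1

After move 7 (D):
8 5 3
6 7 4
2 0 1

After move 8 (U):
8 5 3
6 0 4
2 7 1

After move 9 (L):
8 5 3
0 6 4
2 7 1

After move 10 (U):
0 5 3
8 6 4
2 7 1

After move 11 (U):
0 5 3
8 6 4
2 7 1

After move 12 (D):
8 5 3
0 6 4
2 7 1

Answer: 8 5 3
0 6 4
2 7 1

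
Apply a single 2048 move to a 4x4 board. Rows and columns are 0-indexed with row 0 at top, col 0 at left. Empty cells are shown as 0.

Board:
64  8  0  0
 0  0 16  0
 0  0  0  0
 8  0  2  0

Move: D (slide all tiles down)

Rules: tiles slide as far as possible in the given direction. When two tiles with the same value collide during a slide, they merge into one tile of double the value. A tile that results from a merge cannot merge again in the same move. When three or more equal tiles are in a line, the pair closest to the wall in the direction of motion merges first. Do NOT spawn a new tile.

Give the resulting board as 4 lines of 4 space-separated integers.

Answer:  0  0  0  0
 0  0  0  0
64  0 16  0
 8  8  2  0

Derivation:
Slide down:
col 0: [64, 0, 0, 8] -> [0, 0, 64, 8]
col 1: [8, 0, 0, 0] -> [0, 0, 0, 8]
col 2: [0, 16, 0, 2] -> [0, 0, 16, 2]
col 3: [0, 0, 0, 0] -> [0, 0, 0, 0]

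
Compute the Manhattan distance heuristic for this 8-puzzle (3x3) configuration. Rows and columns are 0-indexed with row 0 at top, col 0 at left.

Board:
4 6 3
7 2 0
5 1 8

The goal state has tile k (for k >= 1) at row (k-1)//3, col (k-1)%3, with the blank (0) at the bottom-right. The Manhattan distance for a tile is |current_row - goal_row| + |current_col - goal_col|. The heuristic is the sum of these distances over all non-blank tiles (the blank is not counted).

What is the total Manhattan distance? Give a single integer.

Answer: 11

Derivation:
Tile 4: (0,0)->(1,0) = 1
Tile 6: (0,1)->(1,2) = 2
Tile 3: (0,2)->(0,2) = 0
Tile 7: (1,0)->(2,0) = 1
Tile 2: (1,1)->(0,1) = 1
Tile 5: (2,0)->(1,1) = 2
Tile 1: (2,1)->(0,0) = 3
Tile 8: (2,2)->(2,1) = 1
Sum: 1 + 2 + 0 + 1 + 1 + 2 + 3 + 1 = 11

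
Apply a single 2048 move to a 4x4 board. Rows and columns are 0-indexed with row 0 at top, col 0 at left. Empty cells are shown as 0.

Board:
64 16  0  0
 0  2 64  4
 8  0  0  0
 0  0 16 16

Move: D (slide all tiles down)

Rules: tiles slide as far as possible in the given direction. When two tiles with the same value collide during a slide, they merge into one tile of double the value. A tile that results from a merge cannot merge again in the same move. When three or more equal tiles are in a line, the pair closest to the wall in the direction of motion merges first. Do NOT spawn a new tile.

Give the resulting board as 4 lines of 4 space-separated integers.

Slide down:
col 0: [64, 0, 8, 0] -> [0, 0, 64, 8]
col 1: [16, 2, 0, 0] -> [0, 0, 16, 2]
col 2: [0, 64, 0, 16] -> [0, 0, 64, 16]
col 3: [0, 4, 0, 16] -> [0, 0, 4, 16]

Answer:  0  0  0  0
 0  0  0  0
64 16 64  4
 8  2 16 16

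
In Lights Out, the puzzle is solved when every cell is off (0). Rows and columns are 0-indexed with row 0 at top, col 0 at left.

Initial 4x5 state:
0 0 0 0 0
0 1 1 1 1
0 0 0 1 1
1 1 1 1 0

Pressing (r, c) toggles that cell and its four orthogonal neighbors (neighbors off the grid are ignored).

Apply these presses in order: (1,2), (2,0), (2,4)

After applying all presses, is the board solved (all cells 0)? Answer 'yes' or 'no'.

Answer: no

Derivation:
After press 1 at (1,2):
0 0 1 0 0
0 0 0 0 1
0 0 1 1 1
1 1 1 1 0

After press 2 at (2,0):
0 0 1 0 0
1 0 0 0 1
1 1 1 1 1
0 1 1 1 0

After press 3 at (2,4):
0 0 1 0 0
1 0 0 0 0
1 1 1 0 0
0 1 1 1 1

Lights still on: 9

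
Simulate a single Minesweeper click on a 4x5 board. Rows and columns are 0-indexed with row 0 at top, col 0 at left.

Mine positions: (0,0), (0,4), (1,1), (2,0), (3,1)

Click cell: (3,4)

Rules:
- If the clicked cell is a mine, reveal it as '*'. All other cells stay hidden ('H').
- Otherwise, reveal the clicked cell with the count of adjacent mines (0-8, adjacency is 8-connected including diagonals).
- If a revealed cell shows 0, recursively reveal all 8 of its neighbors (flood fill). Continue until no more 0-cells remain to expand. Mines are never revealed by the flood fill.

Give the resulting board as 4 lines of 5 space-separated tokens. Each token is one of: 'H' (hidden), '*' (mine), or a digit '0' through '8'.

H H H H H
H H 1 1 1
H H 2 0 0
H H 1 0 0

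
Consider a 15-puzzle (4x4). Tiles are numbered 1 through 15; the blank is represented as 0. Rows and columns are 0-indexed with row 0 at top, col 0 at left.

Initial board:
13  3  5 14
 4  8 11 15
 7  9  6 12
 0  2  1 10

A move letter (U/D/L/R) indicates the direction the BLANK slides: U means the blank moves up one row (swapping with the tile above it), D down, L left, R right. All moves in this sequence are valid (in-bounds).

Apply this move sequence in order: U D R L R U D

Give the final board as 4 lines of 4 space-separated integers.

Answer: 13  3  5 14
 4  8 11 15
 7  9  6 12
 2  0  1 10

Derivation:
After move 1 (U):
13  3  5 14
 4  8 11 15
 0  9  6 12
 7  2  1 10

After move 2 (D):
13  3  5 14
 4  8 11 15
 7  9  6 12
 0  2  1 10

After move 3 (R):
13  3  5 14
 4  8 11 15
 7  9  6 12
 2  0  1 10

After move 4 (L):
13  3  5 14
 4  8 11 15
 7  9  6 12
 0  2  1 10

After move 5 (R):
13  3  5 14
 4  8 11 15
 7  9  6 12
 2  0  1 10

After move 6 (U):
13  3  5 14
 4  8 11 15
 7  0  6 12
 2  9  1 10

After move 7 (D):
13  3  5 14
 4  8 11 15
 7  9  6 12
 2  0  1 10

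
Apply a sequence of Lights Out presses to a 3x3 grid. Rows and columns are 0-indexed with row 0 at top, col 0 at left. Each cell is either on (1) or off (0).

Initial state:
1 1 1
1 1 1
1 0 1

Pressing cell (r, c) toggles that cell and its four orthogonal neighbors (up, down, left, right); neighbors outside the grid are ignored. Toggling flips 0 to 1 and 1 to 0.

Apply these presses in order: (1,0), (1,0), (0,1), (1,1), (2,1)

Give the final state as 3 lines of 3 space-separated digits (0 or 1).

Answer: 0 1 0
0 0 0
0 0 0

Derivation:
After press 1 at (1,0):
0 1 1
0 0 1
0 0 1

After press 2 at (1,0):
1 1 1
1 1 1
1 0 1

After press 3 at (0,1):
0 0 0
1 0 1
1 0 1

After press 4 at (1,1):
0 1 0
0 1 0
1 1 1

After press 5 at (2,1):
0 1 0
0 0 0
0 0 0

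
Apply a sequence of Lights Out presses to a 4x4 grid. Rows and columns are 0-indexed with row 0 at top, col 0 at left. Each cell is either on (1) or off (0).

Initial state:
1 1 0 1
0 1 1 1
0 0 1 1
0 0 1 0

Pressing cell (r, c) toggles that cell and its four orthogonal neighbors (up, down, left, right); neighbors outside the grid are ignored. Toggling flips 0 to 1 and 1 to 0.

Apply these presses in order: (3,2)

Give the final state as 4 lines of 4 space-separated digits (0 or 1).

Answer: 1 1 0 1
0 1 1 1
0 0 0 1
0 1 0 1

Derivation:
After press 1 at (3,2):
1 1 0 1
0 1 1 1
0 0 0 1
0 1 0 1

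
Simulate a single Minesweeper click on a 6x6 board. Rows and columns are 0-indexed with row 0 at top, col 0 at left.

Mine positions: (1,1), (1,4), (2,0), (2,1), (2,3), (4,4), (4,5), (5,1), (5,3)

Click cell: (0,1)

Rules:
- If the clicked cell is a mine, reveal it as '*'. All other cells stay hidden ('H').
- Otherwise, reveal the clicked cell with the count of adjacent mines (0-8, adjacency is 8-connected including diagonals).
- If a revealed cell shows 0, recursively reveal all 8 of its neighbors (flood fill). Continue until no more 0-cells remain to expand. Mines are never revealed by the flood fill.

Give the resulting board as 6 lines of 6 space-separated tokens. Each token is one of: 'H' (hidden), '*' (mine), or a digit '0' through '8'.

H 1 H H H H
H H H H H H
H H H H H H
H H H H H H
H H H H H H
H H H H H H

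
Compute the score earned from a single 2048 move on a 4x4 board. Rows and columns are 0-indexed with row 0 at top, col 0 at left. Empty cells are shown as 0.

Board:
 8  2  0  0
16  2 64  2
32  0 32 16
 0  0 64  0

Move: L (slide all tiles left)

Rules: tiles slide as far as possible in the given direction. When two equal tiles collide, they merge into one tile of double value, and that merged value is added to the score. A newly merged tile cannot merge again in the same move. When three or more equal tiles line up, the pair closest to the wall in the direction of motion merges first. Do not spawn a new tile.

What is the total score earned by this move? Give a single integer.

Answer: 64

Derivation:
Slide left:
row 0: [8, 2, 0, 0] -> [8, 2, 0, 0]  score +0 (running 0)
row 1: [16, 2, 64, 2] -> [16, 2, 64, 2]  score +0 (running 0)
row 2: [32, 0, 32, 16] -> [64, 16, 0, 0]  score +64 (running 64)
row 3: [0, 0, 64, 0] -> [64, 0, 0, 0]  score +0 (running 64)
Board after move:
 8  2  0  0
16  2 64  2
64 16  0  0
64  0  0  0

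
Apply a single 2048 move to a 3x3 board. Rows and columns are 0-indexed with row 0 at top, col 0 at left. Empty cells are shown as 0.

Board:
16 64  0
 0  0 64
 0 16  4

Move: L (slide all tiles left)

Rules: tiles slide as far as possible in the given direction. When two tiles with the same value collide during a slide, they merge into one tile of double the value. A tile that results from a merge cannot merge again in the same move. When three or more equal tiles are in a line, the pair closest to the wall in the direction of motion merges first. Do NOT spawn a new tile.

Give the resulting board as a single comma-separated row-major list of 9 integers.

Slide left:
row 0: [16, 64, 0] -> [16, 64, 0]
row 1: [0, 0, 64] -> [64, 0, 0]
row 2: [0, 16, 4] -> [16, 4, 0]

Answer: 16, 64, 0, 64, 0, 0, 16, 4, 0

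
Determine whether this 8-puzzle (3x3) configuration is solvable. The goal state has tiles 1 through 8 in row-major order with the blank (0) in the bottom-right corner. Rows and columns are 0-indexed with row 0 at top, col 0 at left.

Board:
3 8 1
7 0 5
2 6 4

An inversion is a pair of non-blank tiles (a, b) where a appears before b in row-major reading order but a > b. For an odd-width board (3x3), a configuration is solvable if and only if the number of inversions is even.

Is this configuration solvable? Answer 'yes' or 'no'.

Inversions (pairs i<j in row-major order where tile[i] > tile[j] > 0): 15
15 is odd, so the puzzle is not solvable.

Answer: no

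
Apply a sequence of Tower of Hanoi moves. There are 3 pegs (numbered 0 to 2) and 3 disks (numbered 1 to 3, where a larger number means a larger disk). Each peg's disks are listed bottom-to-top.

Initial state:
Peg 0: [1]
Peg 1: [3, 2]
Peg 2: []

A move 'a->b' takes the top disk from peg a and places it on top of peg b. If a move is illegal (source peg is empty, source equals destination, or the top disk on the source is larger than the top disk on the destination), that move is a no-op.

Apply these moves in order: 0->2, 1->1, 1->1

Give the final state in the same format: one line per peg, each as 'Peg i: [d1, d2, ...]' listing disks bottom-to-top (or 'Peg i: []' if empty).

Answer: Peg 0: []
Peg 1: [3, 2]
Peg 2: [1]

Derivation:
After move 1 (0->2):
Peg 0: []
Peg 1: [3, 2]
Peg 2: [1]

After move 2 (1->1):
Peg 0: []
Peg 1: [3, 2]
Peg 2: [1]

After move 3 (1->1):
Peg 0: []
Peg 1: [3, 2]
Peg 2: [1]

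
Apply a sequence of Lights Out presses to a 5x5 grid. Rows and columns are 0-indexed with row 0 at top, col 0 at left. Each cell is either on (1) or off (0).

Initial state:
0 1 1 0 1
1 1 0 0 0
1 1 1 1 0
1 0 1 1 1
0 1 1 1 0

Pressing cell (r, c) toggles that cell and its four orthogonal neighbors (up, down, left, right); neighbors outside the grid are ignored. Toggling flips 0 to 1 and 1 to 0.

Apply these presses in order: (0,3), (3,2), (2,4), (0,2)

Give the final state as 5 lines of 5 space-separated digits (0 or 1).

After press 1 at (0,3):
0 1 0 1 0
1 1 0 1 0
1 1 1 1 0
1 0 1 1 1
0 1 1 1 0

After press 2 at (3,2):
0 1 0 1 0
1 1 0 1 0
1 1 0 1 0
1 1 0 0 1
0 1 0 1 0

After press 3 at (2,4):
0 1 0 1 0
1 1 0 1 1
1 1 0 0 1
1 1 0 0 0
0 1 0 1 0

After press 4 at (0,2):
0 0 1 0 0
1 1 1 1 1
1 1 0 0 1
1 1 0 0 0
0 1 0 1 0

Answer: 0 0 1 0 0
1 1 1 1 1
1 1 0 0 1
1 1 0 0 0
0 1 0 1 0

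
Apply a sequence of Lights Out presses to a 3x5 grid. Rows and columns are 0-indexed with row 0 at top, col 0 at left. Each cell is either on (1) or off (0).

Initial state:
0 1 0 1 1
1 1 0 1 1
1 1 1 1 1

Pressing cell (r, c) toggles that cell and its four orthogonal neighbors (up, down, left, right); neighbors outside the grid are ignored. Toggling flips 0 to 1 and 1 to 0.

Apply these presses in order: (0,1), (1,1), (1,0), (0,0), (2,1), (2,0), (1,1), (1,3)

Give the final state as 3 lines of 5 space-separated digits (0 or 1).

Answer: 1 1 1 0 1
0 0 1 0 0
0 1 0 0 1

Derivation:
After press 1 at (0,1):
1 0 1 1 1
1 0 0 1 1
1 1 1 1 1

After press 2 at (1,1):
1 1 1 1 1
0 1 1 1 1
1 0 1 1 1

After press 3 at (1,0):
0 1 1 1 1
1 0 1 1 1
0 0 1 1 1

After press 4 at (0,0):
1 0 1 1 1
0 0 1 1 1
0 0 1 1 1

After press 5 at (2,1):
1 0 1 1 1
0 1 1 1 1
1 1 0 1 1

After press 6 at (2,0):
1 0 1 1 1
1 1 1 1 1
0 0 0 1 1

After press 7 at (1,1):
1 1 1 1 1
0 0 0 1 1
0 1 0 1 1

After press 8 at (1,3):
1 1 1 0 1
0 0 1 0 0
0 1 0 0 1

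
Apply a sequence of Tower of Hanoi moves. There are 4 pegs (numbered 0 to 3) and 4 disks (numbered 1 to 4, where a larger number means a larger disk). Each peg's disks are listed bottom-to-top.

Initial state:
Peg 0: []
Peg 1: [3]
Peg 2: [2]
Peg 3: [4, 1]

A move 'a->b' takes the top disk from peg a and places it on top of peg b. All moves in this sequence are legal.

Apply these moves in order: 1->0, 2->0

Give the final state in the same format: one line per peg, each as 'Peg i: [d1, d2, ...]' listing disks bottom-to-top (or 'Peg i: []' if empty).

After move 1 (1->0):
Peg 0: [3]
Peg 1: []
Peg 2: [2]
Peg 3: [4, 1]

After move 2 (2->0):
Peg 0: [3, 2]
Peg 1: []
Peg 2: []
Peg 3: [4, 1]

Answer: Peg 0: [3, 2]
Peg 1: []
Peg 2: []
Peg 3: [4, 1]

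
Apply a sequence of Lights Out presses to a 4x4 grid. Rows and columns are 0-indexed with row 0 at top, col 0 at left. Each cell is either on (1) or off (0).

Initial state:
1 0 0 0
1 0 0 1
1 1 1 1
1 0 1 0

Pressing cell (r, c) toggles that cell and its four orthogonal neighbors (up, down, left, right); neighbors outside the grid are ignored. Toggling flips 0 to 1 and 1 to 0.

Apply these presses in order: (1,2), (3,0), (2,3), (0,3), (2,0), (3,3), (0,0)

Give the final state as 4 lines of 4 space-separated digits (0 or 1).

After press 1 at (1,2):
1 0 1 0
1 1 1 0
1 1 0 1
1 0 1 0

After press 2 at (3,0):
1 0 1 0
1 1 1 0
0 1 0 1
0 1 1 0

After press 3 at (2,3):
1 0 1 0
1 1 1 1
0 1 1 0
0 1 1 1

After press 4 at (0,3):
1 0 0 1
1 1 1 0
0 1 1 0
0 1 1 1

After press 5 at (2,0):
1 0 0 1
0 1 1 0
1 0 1 0
1 1 1 1

After press 6 at (3,3):
1 0 0 1
0 1 1 0
1 0 1 1
1 1 0 0

After press 7 at (0,0):
0 1 0 1
1 1 1 0
1 0 1 1
1 1 0 0

Answer: 0 1 0 1
1 1 1 0
1 0 1 1
1 1 0 0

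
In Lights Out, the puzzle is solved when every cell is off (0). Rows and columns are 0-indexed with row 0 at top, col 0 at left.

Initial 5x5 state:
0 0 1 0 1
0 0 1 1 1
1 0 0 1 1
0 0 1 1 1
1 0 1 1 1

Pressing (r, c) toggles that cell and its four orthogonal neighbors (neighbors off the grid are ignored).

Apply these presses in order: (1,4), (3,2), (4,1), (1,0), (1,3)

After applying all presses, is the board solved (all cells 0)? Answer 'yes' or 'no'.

Answer: no

Derivation:
After press 1 at (1,4):
0 0 1 0 0
0 0 1 0 0
1 0 0 1 0
0 0 1 1 1
1 0 1 1 1

After press 2 at (3,2):
0 0 1 0 0
0 0 1 0 0
1 0 1 1 0
0 1 0 0 1
1 0 0 1 1

After press 3 at (4,1):
0 0 1 0 0
0 0 1 0 0
1 0 1 1 0
0 0 0 0 1
0 1 1 1 1

After press 4 at (1,0):
1 0 1 0 0
1 1 1 0 0
0 0 1 1 0
0 0 0 0 1
0 1 1 1 1

After press 5 at (1,3):
1 0 1 1 0
1 1 0 1 1
0 0 1 0 0
0 0 0 0 1
0 1 1 1 1

Lights still on: 13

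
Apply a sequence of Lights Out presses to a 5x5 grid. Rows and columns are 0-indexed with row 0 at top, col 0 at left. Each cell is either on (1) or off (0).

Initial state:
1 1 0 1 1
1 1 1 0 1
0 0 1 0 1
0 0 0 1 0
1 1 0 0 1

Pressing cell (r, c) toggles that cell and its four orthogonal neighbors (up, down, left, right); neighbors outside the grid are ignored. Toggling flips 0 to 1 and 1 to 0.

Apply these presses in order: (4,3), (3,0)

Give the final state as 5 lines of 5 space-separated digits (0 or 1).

After press 1 at (4,3):
1 1 0 1 1
1 1 1 0 1
0 0 1 0 1
0 0 0 0 0
1 1 1 1 0

After press 2 at (3,0):
1 1 0 1 1
1 1 1 0 1
1 0 1 0 1
1 1 0 0 0
0 1 1 1 0

Answer: 1 1 0 1 1
1 1 1 0 1
1 0 1 0 1
1 1 0 0 0
0 1 1 1 0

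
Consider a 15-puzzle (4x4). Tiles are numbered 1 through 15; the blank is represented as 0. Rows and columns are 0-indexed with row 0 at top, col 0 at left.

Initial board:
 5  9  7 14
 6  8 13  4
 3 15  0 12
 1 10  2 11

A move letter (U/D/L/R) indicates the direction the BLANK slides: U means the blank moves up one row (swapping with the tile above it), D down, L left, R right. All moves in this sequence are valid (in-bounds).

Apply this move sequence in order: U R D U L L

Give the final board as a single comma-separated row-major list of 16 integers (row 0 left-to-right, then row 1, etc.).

After move 1 (U):
 5  9  7 14
 6  8  0  4
 3 15 13 12
 1 10  2 11

After move 2 (R):
 5  9  7 14
 6  8  4  0
 3 15 13 12
 1 10  2 11

After move 3 (D):
 5  9  7 14
 6  8  4 12
 3 15 13  0
 1 10  2 11

After move 4 (U):
 5  9  7 14
 6  8  4  0
 3 15 13 12
 1 10  2 11

After move 5 (L):
 5  9  7 14
 6  8  0  4
 3 15 13 12
 1 10  2 11

After move 6 (L):
 5  9  7 14
 6  0  8  4
 3 15 13 12
 1 10  2 11

Answer: 5, 9, 7, 14, 6, 0, 8, 4, 3, 15, 13, 12, 1, 10, 2, 11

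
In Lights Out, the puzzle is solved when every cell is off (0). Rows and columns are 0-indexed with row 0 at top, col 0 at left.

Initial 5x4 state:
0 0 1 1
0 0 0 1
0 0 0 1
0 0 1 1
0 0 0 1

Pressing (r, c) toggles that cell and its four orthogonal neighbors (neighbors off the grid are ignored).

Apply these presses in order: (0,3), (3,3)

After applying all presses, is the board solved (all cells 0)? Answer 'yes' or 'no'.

After press 1 at (0,3):
0 0 0 0
0 0 0 0
0 0 0 1
0 0 1 1
0 0 0 1

After press 2 at (3,3):
0 0 0 0
0 0 0 0
0 0 0 0
0 0 0 0
0 0 0 0

Lights still on: 0

Answer: yes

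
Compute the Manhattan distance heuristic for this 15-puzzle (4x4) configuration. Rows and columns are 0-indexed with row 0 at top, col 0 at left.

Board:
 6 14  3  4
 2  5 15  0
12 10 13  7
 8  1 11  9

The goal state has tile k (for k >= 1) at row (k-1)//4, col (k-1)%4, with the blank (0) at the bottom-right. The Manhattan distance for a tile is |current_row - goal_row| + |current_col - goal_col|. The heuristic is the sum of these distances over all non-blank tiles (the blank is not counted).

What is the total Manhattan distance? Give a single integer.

Answer: 32

Derivation:
Tile 6: (0,0)->(1,1) = 2
Tile 14: (0,1)->(3,1) = 3
Tile 3: (0,2)->(0,2) = 0
Tile 4: (0,3)->(0,3) = 0
Tile 2: (1,0)->(0,1) = 2
Tile 5: (1,1)->(1,0) = 1
Tile 15: (1,2)->(3,2) = 2
Tile 12: (2,0)->(2,3) = 3
Tile 10: (2,1)->(2,1) = 0
Tile 13: (2,2)->(3,0) = 3
Tile 7: (2,3)->(1,2) = 2
Tile 8: (3,0)->(1,3) = 5
Tile 1: (3,1)->(0,0) = 4
Tile 11: (3,2)->(2,2) = 1
Tile 9: (3,3)->(2,0) = 4
Sum: 2 + 3 + 0 + 0 + 2 + 1 + 2 + 3 + 0 + 3 + 2 + 5 + 4 + 1 + 4 = 32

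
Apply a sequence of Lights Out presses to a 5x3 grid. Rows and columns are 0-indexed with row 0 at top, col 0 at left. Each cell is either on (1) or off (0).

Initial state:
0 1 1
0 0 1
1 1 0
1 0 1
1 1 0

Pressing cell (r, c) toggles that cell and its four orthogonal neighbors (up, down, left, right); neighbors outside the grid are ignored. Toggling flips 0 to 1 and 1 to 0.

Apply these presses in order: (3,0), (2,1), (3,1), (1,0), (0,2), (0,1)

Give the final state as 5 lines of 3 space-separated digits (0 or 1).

Answer: 0 1 1
1 1 0
0 1 1
1 1 0
0 0 0

Derivation:
After press 1 at (3,0):
0 1 1
0 0 1
0 1 0
0 1 1
0 1 0

After press 2 at (2,1):
0 1 1
0 1 1
1 0 1
0 0 1
0 1 0

After press 3 at (3,1):
0 1 1
0 1 1
1 1 1
1 1 0
0 0 0

After press 4 at (1,0):
1 1 1
1 0 1
0 1 1
1 1 0
0 0 0

After press 5 at (0,2):
1 0 0
1 0 0
0 1 1
1 1 0
0 0 0

After press 6 at (0,1):
0 1 1
1 1 0
0 1 1
1 1 0
0 0 0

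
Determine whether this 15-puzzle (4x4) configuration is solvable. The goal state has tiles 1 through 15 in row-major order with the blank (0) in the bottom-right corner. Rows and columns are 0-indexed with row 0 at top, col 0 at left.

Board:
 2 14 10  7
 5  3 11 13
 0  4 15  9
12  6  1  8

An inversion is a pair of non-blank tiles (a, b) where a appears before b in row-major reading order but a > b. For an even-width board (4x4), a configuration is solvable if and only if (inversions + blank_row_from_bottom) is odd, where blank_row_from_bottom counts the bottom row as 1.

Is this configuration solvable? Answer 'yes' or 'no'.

Answer: no

Derivation:
Inversions: 54
Blank is in row 2 (0-indexed from top), which is row 2 counting from the bottom (bottom = 1).
54 + 2 = 56, which is even, so the puzzle is not solvable.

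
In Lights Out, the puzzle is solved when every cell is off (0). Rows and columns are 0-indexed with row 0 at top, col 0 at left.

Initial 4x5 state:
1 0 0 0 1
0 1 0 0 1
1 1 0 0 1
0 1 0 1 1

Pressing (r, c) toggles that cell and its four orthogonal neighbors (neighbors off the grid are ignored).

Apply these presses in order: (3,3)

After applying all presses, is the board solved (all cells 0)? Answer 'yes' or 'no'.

After press 1 at (3,3):
1 0 0 0 1
0 1 0 0 1
1 1 0 1 1
0 1 1 0 0

Lights still on: 10

Answer: no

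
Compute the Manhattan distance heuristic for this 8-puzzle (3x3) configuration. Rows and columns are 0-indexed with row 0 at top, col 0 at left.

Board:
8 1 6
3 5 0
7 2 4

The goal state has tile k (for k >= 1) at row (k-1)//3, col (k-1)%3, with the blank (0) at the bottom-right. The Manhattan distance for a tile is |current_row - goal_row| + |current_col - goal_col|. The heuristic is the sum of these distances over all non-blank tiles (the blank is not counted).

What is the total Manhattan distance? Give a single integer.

Answer: 13

Derivation:
Tile 8: (0,0)->(2,1) = 3
Tile 1: (0,1)->(0,0) = 1
Tile 6: (0,2)->(1,2) = 1
Tile 3: (1,0)->(0,2) = 3
Tile 5: (1,1)->(1,1) = 0
Tile 7: (2,0)->(2,0) = 0
Tile 2: (2,1)->(0,1) = 2
Tile 4: (2,2)->(1,0) = 3
Sum: 3 + 1 + 1 + 3 + 0 + 0 + 2 + 3 = 13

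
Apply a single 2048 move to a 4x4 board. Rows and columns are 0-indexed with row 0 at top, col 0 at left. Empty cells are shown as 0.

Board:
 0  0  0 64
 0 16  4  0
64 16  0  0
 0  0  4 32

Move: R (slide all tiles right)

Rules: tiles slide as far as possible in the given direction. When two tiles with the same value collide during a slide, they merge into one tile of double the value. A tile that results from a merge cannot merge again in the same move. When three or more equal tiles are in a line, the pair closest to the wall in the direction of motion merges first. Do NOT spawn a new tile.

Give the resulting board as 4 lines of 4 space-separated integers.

Slide right:
row 0: [0, 0, 0, 64] -> [0, 0, 0, 64]
row 1: [0, 16, 4, 0] -> [0, 0, 16, 4]
row 2: [64, 16, 0, 0] -> [0, 0, 64, 16]
row 3: [0, 0, 4, 32] -> [0, 0, 4, 32]

Answer:  0  0  0 64
 0  0 16  4
 0  0 64 16
 0  0  4 32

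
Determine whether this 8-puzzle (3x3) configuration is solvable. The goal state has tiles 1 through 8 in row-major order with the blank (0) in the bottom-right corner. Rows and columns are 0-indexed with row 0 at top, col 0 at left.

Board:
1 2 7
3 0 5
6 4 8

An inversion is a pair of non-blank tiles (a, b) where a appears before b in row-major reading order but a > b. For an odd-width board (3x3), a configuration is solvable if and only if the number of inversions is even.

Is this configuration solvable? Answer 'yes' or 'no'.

Answer: yes

Derivation:
Inversions (pairs i<j in row-major order where tile[i] > tile[j] > 0): 6
6 is even, so the puzzle is solvable.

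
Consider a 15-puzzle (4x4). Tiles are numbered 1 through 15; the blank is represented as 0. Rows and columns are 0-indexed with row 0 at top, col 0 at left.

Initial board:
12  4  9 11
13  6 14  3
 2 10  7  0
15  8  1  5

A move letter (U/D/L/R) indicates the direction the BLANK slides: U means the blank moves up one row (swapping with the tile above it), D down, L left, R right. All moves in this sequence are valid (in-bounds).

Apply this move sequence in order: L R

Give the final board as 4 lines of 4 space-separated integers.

After move 1 (L):
12  4  9 11
13  6 14  3
 2 10  0  7
15  8  1  5

After move 2 (R):
12  4  9 11
13  6 14  3
 2 10  7  0
15  8  1  5

Answer: 12  4  9 11
13  6 14  3
 2 10  7  0
15  8  1  5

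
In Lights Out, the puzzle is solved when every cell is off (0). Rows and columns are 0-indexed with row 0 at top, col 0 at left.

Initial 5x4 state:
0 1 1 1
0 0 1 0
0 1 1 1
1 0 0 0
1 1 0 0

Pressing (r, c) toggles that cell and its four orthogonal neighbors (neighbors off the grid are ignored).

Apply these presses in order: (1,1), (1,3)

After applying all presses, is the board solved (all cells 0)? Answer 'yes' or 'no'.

Answer: no

Derivation:
After press 1 at (1,1):
0 0 1 1
1 1 0 0
0 0 1 1
1 0 0 0
1 1 0 0

After press 2 at (1,3):
0 0 1 0
1 1 1 1
0 0 1 0
1 0 0 0
1 1 0 0

Lights still on: 9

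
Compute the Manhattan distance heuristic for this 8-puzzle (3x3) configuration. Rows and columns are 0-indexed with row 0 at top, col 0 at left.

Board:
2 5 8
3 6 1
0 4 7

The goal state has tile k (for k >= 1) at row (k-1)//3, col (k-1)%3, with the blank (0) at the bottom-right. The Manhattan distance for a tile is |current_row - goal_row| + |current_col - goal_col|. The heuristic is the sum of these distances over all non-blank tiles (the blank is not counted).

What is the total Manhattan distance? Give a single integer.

Tile 2: at (0,0), goal (0,1), distance |0-0|+|0-1| = 1
Tile 5: at (0,1), goal (1,1), distance |0-1|+|1-1| = 1
Tile 8: at (0,2), goal (2,1), distance |0-2|+|2-1| = 3
Tile 3: at (1,0), goal (0,2), distance |1-0|+|0-2| = 3
Tile 6: at (1,1), goal (1,2), distance |1-1|+|1-2| = 1
Tile 1: at (1,2), goal (0,0), distance |1-0|+|2-0| = 3
Tile 4: at (2,1), goal (1,0), distance |2-1|+|1-0| = 2
Tile 7: at (2,2), goal (2,0), distance |2-2|+|2-0| = 2
Sum: 1 + 1 + 3 + 3 + 1 + 3 + 2 + 2 = 16

Answer: 16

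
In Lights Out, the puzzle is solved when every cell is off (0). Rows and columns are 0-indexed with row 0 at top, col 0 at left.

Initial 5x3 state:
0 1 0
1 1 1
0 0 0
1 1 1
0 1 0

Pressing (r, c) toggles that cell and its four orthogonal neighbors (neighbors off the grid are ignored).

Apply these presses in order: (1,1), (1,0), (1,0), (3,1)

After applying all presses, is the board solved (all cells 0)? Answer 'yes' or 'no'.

Answer: yes

Derivation:
After press 1 at (1,1):
0 0 0
0 0 0
0 1 0
1 1 1
0 1 0

After press 2 at (1,0):
1 0 0
1 1 0
1 1 0
1 1 1
0 1 0

After press 3 at (1,0):
0 0 0
0 0 0
0 1 0
1 1 1
0 1 0

After press 4 at (3,1):
0 0 0
0 0 0
0 0 0
0 0 0
0 0 0

Lights still on: 0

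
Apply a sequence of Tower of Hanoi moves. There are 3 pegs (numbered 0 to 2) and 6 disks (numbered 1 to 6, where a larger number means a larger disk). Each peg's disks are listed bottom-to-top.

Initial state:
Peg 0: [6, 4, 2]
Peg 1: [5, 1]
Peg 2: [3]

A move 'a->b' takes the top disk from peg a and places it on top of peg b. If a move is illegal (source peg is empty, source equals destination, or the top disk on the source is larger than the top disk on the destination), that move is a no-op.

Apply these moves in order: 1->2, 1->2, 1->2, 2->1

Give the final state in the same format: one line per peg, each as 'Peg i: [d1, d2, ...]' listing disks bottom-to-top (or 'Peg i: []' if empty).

After move 1 (1->2):
Peg 0: [6, 4, 2]
Peg 1: [5]
Peg 2: [3, 1]

After move 2 (1->2):
Peg 0: [6, 4, 2]
Peg 1: [5]
Peg 2: [3, 1]

After move 3 (1->2):
Peg 0: [6, 4, 2]
Peg 1: [5]
Peg 2: [3, 1]

After move 4 (2->1):
Peg 0: [6, 4, 2]
Peg 1: [5, 1]
Peg 2: [3]

Answer: Peg 0: [6, 4, 2]
Peg 1: [5, 1]
Peg 2: [3]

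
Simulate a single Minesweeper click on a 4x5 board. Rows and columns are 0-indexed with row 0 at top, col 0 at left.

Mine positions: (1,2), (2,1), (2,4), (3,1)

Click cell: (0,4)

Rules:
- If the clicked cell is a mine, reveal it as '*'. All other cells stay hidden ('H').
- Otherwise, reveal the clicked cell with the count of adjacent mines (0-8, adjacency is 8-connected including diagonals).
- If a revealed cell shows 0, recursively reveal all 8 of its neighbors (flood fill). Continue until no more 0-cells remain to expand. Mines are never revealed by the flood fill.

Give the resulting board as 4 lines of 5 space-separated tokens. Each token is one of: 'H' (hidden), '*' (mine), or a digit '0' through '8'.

H H H 1 0
H H H 2 1
H H H H H
H H H H H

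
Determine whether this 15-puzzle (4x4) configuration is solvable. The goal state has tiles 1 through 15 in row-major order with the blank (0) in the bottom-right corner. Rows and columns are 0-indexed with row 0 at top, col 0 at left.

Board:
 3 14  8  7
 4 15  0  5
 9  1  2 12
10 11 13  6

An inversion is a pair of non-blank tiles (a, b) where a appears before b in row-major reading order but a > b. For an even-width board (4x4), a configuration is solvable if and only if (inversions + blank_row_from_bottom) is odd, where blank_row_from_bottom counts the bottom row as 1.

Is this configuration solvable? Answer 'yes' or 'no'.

Answer: no

Derivation:
Inversions: 47
Blank is in row 1 (0-indexed from top), which is row 3 counting from the bottom (bottom = 1).
47 + 3 = 50, which is even, so the puzzle is not solvable.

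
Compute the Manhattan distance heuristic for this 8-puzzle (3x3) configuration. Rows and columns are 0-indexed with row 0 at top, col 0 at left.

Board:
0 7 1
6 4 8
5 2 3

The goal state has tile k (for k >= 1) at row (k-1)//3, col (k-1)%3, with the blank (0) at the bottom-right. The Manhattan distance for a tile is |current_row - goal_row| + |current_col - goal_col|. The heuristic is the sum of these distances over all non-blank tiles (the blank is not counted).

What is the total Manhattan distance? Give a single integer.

Answer: 16

Derivation:
Tile 7: at (0,1), goal (2,0), distance |0-2|+|1-0| = 3
Tile 1: at (0,2), goal (0,0), distance |0-0|+|2-0| = 2
Tile 6: at (1,0), goal (1,2), distance |1-1|+|0-2| = 2
Tile 4: at (1,1), goal (1,0), distance |1-1|+|1-0| = 1
Tile 8: at (1,2), goal (2,1), distance |1-2|+|2-1| = 2
Tile 5: at (2,0), goal (1,1), distance |2-1|+|0-1| = 2
Tile 2: at (2,1), goal (0,1), distance |2-0|+|1-1| = 2
Tile 3: at (2,2), goal (0,2), distance |2-0|+|2-2| = 2
Sum: 3 + 2 + 2 + 1 + 2 + 2 + 2 + 2 = 16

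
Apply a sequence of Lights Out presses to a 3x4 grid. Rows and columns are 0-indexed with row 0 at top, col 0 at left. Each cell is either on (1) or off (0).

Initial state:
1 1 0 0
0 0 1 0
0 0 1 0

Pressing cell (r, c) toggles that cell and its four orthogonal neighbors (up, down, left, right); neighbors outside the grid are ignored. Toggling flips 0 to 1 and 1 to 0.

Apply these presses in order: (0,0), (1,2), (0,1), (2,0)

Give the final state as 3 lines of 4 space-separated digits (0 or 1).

After press 1 at (0,0):
0 0 0 0
1 0 1 0
0 0 1 0

After press 2 at (1,2):
0 0 1 0
1 1 0 1
0 0 0 0

After press 3 at (0,1):
1 1 0 0
1 0 0 1
0 0 0 0

After press 4 at (2,0):
1 1 0 0
0 0 0 1
1 1 0 0

Answer: 1 1 0 0
0 0 0 1
1 1 0 0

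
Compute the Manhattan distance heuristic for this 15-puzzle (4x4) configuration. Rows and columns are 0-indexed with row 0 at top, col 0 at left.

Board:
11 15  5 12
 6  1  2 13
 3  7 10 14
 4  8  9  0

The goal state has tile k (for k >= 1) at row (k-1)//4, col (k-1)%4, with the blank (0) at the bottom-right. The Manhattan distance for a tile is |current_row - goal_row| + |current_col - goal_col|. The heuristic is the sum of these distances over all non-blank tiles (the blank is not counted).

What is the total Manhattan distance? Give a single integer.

Answer: 46

Derivation:
Tile 11: at (0,0), goal (2,2), distance |0-2|+|0-2| = 4
Tile 15: at (0,1), goal (3,2), distance |0-3|+|1-2| = 4
Tile 5: at (0,2), goal (1,0), distance |0-1|+|2-0| = 3
Tile 12: at (0,3), goal (2,3), distance |0-2|+|3-3| = 2
Tile 6: at (1,0), goal (1,1), distance |1-1|+|0-1| = 1
Tile 1: at (1,1), goal (0,0), distance |1-0|+|1-0| = 2
Tile 2: at (1,2), goal (0,1), distance |1-0|+|2-1| = 2
Tile 13: at (1,3), goal (3,0), distance |1-3|+|3-0| = 5
Tile 3: at (2,0), goal (0,2), distance |2-0|+|0-2| = 4
Tile 7: at (2,1), goal (1,2), distance |2-1|+|1-2| = 2
Tile 10: at (2,2), goal (2,1), distance |2-2|+|2-1| = 1
Tile 14: at (2,3), goal (3,1), distance |2-3|+|3-1| = 3
Tile 4: at (3,0), goal (0,3), distance |3-0|+|0-3| = 6
Tile 8: at (3,1), goal (1,3), distance |3-1|+|1-3| = 4
Tile 9: at (3,2), goal (2,0), distance |3-2|+|2-0| = 3
Sum: 4 + 4 + 3 + 2 + 1 + 2 + 2 + 5 + 4 + 2 + 1 + 3 + 6 + 4 + 3 = 46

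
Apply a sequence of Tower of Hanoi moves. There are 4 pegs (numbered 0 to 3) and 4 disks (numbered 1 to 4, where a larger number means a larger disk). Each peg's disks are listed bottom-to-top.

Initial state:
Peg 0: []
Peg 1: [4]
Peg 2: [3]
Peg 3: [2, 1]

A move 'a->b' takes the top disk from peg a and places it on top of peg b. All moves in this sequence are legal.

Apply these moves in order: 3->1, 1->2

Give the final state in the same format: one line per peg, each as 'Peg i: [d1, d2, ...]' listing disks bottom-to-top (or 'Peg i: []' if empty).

Answer: Peg 0: []
Peg 1: [4]
Peg 2: [3, 1]
Peg 3: [2]

Derivation:
After move 1 (3->1):
Peg 0: []
Peg 1: [4, 1]
Peg 2: [3]
Peg 3: [2]

After move 2 (1->2):
Peg 0: []
Peg 1: [4]
Peg 2: [3, 1]
Peg 3: [2]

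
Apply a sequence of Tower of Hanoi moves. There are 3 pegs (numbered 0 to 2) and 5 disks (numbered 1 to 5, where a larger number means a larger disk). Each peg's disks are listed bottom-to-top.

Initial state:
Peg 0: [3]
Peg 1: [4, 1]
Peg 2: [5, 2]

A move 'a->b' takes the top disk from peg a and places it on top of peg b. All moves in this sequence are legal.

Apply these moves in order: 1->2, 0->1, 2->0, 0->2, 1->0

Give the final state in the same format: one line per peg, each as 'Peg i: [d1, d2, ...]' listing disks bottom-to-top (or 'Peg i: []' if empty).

Answer: Peg 0: [3]
Peg 1: [4]
Peg 2: [5, 2, 1]

Derivation:
After move 1 (1->2):
Peg 0: [3]
Peg 1: [4]
Peg 2: [5, 2, 1]

After move 2 (0->1):
Peg 0: []
Peg 1: [4, 3]
Peg 2: [5, 2, 1]

After move 3 (2->0):
Peg 0: [1]
Peg 1: [4, 3]
Peg 2: [5, 2]

After move 4 (0->2):
Peg 0: []
Peg 1: [4, 3]
Peg 2: [5, 2, 1]

After move 5 (1->0):
Peg 0: [3]
Peg 1: [4]
Peg 2: [5, 2, 1]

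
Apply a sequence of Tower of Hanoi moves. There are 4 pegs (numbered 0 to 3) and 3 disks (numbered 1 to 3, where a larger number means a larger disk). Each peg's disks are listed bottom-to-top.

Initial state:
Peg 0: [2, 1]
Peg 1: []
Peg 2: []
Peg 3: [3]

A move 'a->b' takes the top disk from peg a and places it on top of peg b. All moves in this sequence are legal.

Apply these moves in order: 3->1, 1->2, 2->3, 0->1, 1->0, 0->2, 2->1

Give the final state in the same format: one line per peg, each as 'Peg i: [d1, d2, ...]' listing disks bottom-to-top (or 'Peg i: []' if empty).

After move 1 (3->1):
Peg 0: [2, 1]
Peg 1: [3]
Peg 2: []
Peg 3: []

After move 2 (1->2):
Peg 0: [2, 1]
Peg 1: []
Peg 2: [3]
Peg 3: []

After move 3 (2->3):
Peg 0: [2, 1]
Peg 1: []
Peg 2: []
Peg 3: [3]

After move 4 (0->1):
Peg 0: [2]
Peg 1: [1]
Peg 2: []
Peg 3: [3]

After move 5 (1->0):
Peg 0: [2, 1]
Peg 1: []
Peg 2: []
Peg 3: [3]

After move 6 (0->2):
Peg 0: [2]
Peg 1: []
Peg 2: [1]
Peg 3: [3]

After move 7 (2->1):
Peg 0: [2]
Peg 1: [1]
Peg 2: []
Peg 3: [3]

Answer: Peg 0: [2]
Peg 1: [1]
Peg 2: []
Peg 3: [3]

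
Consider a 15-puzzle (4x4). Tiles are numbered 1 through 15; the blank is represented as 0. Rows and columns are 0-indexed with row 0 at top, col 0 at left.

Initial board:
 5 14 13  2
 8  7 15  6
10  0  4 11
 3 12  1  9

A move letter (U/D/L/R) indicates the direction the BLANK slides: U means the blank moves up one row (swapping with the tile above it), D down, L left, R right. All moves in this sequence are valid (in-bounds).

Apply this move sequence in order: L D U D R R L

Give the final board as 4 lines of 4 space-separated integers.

Answer:  5 14 13  2
 8  7 15  6
 3 10  4 11
12  0  1  9

Derivation:
After move 1 (L):
 5 14 13  2
 8  7 15  6
 0 10  4 11
 3 12  1  9

After move 2 (D):
 5 14 13  2
 8  7 15  6
 3 10  4 11
 0 12  1  9

After move 3 (U):
 5 14 13  2
 8  7 15  6
 0 10  4 11
 3 12  1  9

After move 4 (D):
 5 14 13  2
 8  7 15  6
 3 10  4 11
 0 12  1  9

After move 5 (R):
 5 14 13  2
 8  7 15  6
 3 10  4 11
12  0  1  9

After move 6 (R):
 5 14 13  2
 8  7 15  6
 3 10  4 11
12  1  0  9

After move 7 (L):
 5 14 13  2
 8  7 15  6
 3 10  4 11
12  0  1  9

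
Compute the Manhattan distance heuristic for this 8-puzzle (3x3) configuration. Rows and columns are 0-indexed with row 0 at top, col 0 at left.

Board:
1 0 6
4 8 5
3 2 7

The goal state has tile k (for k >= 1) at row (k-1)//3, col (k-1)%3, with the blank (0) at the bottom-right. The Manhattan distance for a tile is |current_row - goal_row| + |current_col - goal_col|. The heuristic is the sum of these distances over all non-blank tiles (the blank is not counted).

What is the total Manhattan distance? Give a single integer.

Answer: 11

Derivation:
Tile 1: at (0,0), goal (0,0), distance |0-0|+|0-0| = 0
Tile 6: at (0,2), goal (1,2), distance |0-1|+|2-2| = 1
Tile 4: at (1,0), goal (1,0), distance |1-1|+|0-0| = 0
Tile 8: at (1,1), goal (2,1), distance |1-2|+|1-1| = 1
Tile 5: at (1,2), goal (1,1), distance |1-1|+|2-1| = 1
Tile 3: at (2,0), goal (0,2), distance |2-0|+|0-2| = 4
Tile 2: at (2,1), goal (0,1), distance |2-0|+|1-1| = 2
Tile 7: at (2,2), goal (2,0), distance |2-2|+|2-0| = 2
Sum: 0 + 1 + 0 + 1 + 1 + 4 + 2 + 2 = 11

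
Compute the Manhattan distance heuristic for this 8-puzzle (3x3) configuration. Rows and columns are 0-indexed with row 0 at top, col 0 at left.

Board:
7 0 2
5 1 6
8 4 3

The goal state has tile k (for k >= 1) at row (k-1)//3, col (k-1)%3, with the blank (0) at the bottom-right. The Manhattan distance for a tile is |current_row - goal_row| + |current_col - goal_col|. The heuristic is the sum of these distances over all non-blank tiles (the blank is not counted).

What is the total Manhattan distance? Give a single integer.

Answer: 11

Derivation:
Tile 7: at (0,0), goal (2,0), distance |0-2|+|0-0| = 2
Tile 2: at (0,2), goal (0,1), distance |0-0|+|2-1| = 1
Tile 5: at (1,0), goal (1,1), distance |1-1|+|0-1| = 1
Tile 1: at (1,1), goal (0,0), distance |1-0|+|1-0| = 2
Tile 6: at (1,2), goal (1,2), distance |1-1|+|2-2| = 0
Tile 8: at (2,0), goal (2,1), distance |2-2|+|0-1| = 1
Tile 4: at (2,1), goal (1,0), distance |2-1|+|1-0| = 2
Tile 3: at (2,2), goal (0,2), distance |2-0|+|2-2| = 2
Sum: 2 + 1 + 1 + 2 + 0 + 1 + 2 + 2 = 11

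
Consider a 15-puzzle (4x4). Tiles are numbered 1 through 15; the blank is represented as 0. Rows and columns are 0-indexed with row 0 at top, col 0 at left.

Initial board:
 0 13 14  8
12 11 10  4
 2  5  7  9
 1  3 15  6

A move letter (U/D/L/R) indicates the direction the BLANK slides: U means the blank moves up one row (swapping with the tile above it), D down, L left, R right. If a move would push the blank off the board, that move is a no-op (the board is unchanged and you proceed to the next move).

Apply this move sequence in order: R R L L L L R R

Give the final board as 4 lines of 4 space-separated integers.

Answer: 13 14  0  8
12 11 10  4
 2  5  7  9
 1  3 15  6

Derivation:
After move 1 (R):
13  0 14  8
12 11 10  4
 2  5  7  9
 1  3 15  6

After move 2 (R):
13 14  0  8
12 11 10  4
 2  5  7  9
 1  3 15  6

After move 3 (L):
13  0 14  8
12 11 10  4
 2  5  7  9
 1  3 15  6

After move 4 (L):
 0 13 14  8
12 11 10  4
 2  5  7  9
 1  3 15  6

After move 5 (L):
 0 13 14  8
12 11 10  4
 2  5  7  9
 1  3 15  6

After move 6 (L):
 0 13 14  8
12 11 10  4
 2  5  7  9
 1  3 15  6

After move 7 (R):
13  0 14  8
12 11 10  4
 2  5  7  9
 1  3 15  6

After move 8 (R):
13 14  0  8
12 11 10  4
 2  5  7  9
 1  3 15  6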